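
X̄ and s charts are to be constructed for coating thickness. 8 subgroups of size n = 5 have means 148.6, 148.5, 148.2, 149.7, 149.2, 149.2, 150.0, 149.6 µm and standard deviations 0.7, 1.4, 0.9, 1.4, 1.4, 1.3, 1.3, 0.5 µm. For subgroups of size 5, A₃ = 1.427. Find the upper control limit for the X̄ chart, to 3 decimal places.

X̄̄ = (148.6 + 148.5 + 148.2 + 149.7 + 149.2 + 149.2 + 150.0 + 149.6) / 8 = 149.1250
s̄ = (0.7 + 1.4 + 0.9 + 1.4 + 1.4 + 1.3 + 1.3 + 0.5) / 8 = 1.1125
UCL = X̄̄ + A₃·s̄ = 149.1250 + 1.427 × 1.1125 = 150.7125

150.713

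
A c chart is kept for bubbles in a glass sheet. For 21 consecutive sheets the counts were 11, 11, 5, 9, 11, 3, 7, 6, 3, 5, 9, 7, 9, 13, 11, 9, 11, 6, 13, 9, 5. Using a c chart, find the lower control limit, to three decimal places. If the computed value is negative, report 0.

0.000

c̄ = (11 + 11 + 5 + 9 + 11 + 3 + 7 + 6 + 3 + 5 + 9 + 7 + 9 + 13 + 11 + 9 + 11 + 6 + 13 + 9 + 5) / 21 = 173 / 21 = 8.2381
LCL = c̄ − 3√c̄ = 8.2381 − 3 × 2.8702 = -0.3725 → 0 (cannot be negative)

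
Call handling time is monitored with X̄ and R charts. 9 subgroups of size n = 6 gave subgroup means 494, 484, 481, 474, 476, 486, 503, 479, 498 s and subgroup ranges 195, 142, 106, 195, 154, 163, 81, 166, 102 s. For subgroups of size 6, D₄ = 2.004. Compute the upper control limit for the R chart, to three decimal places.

R̄ = (195 + 142 + 106 + 195 + 154 + 163 + 81 + 166 + 102) / 9 = 1304.0000 / 9 = 144.8889
UCL_R = D₄·R̄ = 2.004 × 144.8889 = 290.3573

290.357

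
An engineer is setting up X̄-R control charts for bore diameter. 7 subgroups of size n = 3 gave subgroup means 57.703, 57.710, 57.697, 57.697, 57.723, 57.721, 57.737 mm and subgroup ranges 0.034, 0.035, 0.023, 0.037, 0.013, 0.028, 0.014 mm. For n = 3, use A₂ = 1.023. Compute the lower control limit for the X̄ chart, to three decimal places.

X̄̄ = (57.703 + 57.710 + 57.697 + 57.697 + 57.723 + 57.721 + 57.737) / 7 = 403.9880 / 7 = 57.7126
R̄ = (0.034 + 0.035 + 0.023 + 0.037 + 0.013 + 0.028 + 0.014) / 7 = 0.1840 / 7 = 0.0263
LCL = X̄̄ − A₂·R̄ = 57.7126 − 1.023 × 0.0263 = 57.6857

57.686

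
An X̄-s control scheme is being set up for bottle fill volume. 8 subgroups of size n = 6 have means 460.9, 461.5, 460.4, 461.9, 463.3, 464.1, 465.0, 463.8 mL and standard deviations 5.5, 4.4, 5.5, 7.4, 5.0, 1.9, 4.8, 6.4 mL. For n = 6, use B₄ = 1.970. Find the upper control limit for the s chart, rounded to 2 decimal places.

10.07

s̄ = (5.5 + 4.4 + 5.5 + 7.4 + 5.0 + 1.9 + 4.8 + 6.4) / 8 = 5.1125
UCL_s = B₄·s̄ = 1.970 × 5.1125 = 10.0716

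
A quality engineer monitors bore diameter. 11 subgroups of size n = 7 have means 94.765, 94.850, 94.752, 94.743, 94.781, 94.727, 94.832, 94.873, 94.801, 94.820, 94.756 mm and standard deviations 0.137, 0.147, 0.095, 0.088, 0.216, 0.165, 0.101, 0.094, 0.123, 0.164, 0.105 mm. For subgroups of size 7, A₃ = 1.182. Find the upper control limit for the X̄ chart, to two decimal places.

94.95

X̄̄ = (94.765 + 94.850 + 94.752 + 94.743 + 94.781 + 94.727 + 94.832 + 94.873 + 94.801 + 94.820 + 94.756) / 11 = 94.7909
s̄ = (0.137 + 0.147 + 0.095 + 0.088 + 0.216 + 0.165 + 0.101 + 0.094 + 0.123 + 0.164 + 0.105) / 11 = 0.1305
UCL = X̄̄ + A₃·s̄ = 94.7909 + 1.182 × 0.1305 = 94.9451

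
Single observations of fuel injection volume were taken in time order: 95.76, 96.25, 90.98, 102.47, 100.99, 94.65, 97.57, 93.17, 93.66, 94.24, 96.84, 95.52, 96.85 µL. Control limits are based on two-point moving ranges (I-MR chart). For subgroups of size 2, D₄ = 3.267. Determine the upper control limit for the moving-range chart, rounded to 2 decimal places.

10.54

Moving ranges: 0.49, 5.27, 11.49, 1.48, 6.34, 2.92, 4.40, 0.49, 0.58, 2.60, 1.32, 1.33; M̄R̄ = 38.7100 / 12 = 3.2258
UCL_MR = D₄·M̄R̄ = 3.267 × 3.2258 = 10.5388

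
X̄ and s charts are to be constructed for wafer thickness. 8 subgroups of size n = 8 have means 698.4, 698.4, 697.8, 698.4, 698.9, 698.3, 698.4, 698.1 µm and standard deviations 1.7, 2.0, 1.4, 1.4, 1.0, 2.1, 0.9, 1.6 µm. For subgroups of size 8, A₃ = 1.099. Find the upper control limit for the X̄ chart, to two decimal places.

700.00

X̄̄ = (698.4 + 698.4 + 697.8 + 698.4 + 698.9 + 698.3 + 698.4 + 698.1) / 8 = 698.3375
s̄ = (1.7 + 2.0 + 1.4 + 1.4 + 1.0 + 2.1 + 0.9 + 1.6) / 8 = 1.5125
UCL = X̄̄ + A₃·s̄ = 698.3375 + 1.099 × 1.5125 = 699.9997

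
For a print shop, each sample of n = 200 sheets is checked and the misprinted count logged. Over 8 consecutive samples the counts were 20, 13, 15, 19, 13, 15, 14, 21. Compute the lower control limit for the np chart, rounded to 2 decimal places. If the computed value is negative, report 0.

p̄ = Σdᵢ / (k·n) = 130 / (8 × 200) = 0.08125
LCL = np̄ − 3·√(np̄(1−p̄)) = 16.2500 − 3 × 3.8639 = 4.6583

4.66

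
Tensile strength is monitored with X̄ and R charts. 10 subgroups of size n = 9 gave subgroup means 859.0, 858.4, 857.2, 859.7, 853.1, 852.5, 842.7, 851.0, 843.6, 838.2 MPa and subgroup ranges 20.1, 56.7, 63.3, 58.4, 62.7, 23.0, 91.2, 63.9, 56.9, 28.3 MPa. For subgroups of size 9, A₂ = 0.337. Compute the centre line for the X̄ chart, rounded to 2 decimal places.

851.54

X̄̄ = (859.0 + 858.4 + 857.2 + 859.7 + 853.1 + 852.5 + 842.7 + 851.0 + 843.6 + 838.2) / 10 = 8515.4000 / 10 = 851.5400
CL = X̄̄ = 851.5400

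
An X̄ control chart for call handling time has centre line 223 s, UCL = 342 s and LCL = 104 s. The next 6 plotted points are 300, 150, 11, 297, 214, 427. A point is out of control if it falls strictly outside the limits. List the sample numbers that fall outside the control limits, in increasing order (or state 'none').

Compare each point to [104, 342]: sample 3 = 11 < LCL; sample 6 = 427 > UCL.

3, 6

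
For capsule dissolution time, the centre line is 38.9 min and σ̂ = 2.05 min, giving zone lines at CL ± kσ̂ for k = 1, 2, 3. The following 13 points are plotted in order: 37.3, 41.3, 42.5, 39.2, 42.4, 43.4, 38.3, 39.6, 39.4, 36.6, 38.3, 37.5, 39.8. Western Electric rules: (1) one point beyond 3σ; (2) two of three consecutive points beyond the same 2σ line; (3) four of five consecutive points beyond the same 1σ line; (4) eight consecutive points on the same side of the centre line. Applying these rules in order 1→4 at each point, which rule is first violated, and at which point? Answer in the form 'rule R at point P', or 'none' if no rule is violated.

Zone of each point (C = within 1σ̂, B = 1σ̂–2σ̂, A = 2σ̂–3σ̂, * = beyond 3σ̂; sign = side of CL): 1:-C, 2:+B, 3:+B, 4:+C, 5:+B, 6:+A, 7:-C, 8:+C, 9:+C, 10:-B, 11:-C, 12:-C, 13:+C
Rule 3 (four of five consecutive points beyond the same 1σ limit) is satisfied at point 6.

rule 3 at point 6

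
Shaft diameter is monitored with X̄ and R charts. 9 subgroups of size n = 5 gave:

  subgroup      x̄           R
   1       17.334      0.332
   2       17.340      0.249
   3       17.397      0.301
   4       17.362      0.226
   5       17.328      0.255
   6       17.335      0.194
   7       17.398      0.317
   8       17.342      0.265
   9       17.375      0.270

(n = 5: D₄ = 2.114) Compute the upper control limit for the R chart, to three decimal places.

R̄ = (0.332 + 0.249 + 0.301 + 0.226 + 0.255 + 0.194 + 0.317 + 0.265 + 0.270) / 9 = 2.4090 / 9 = 0.2677
UCL_R = D₄·R̄ = 2.114 × 0.2677 = 0.5658

0.566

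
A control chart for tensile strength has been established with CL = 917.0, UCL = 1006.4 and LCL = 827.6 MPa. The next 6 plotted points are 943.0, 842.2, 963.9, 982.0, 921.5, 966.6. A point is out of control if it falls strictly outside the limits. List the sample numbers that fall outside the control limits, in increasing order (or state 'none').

All 6 points lie within [827.6, 1006.4].

none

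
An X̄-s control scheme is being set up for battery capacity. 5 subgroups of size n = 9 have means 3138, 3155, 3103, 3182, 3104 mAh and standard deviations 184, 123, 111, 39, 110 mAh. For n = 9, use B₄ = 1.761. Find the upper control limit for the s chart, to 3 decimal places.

s̄ = (184 + 123 + 111 + 39 + 110) / 5 = 113.4000
UCL_s = B₄·s̄ = 1.761 × 113.4000 = 199.6974

199.697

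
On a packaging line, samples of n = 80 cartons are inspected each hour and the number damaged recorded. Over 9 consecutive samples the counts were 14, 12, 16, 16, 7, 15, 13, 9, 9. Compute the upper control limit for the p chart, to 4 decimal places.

p̄ = Σdᵢ / (k·n) = 111 / (9 × 80) = 0.15417
UCL = p̄ + 3·√(p̄(1−p̄)/n) = 0.15417 + 3 × √(0.15417×0.84583/80) = 0.15417 + 3 × 0.04037 = 0.27529

0.2753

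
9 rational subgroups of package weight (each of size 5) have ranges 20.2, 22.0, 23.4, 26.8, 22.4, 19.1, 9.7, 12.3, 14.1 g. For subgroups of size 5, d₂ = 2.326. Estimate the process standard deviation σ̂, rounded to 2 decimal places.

R̄ = (20.2 + 22.0 + 23.4 + 26.8 + 22.4 + 19.1 + 9.7 + 12.3 + 14.1) / 9 = 18.8889
σ̂ = R̄ / d₂ = 18.8889 / 2.326 = 8.1208

8.12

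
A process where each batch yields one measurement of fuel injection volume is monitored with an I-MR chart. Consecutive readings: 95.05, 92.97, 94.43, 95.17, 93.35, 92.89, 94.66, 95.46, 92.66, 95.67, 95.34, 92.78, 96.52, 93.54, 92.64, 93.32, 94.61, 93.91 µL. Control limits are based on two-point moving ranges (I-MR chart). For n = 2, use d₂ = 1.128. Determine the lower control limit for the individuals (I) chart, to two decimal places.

X̄ = (95.05 + 92.97 + 94.43 + 95.17 + 93.35 + 92.89 + 94.66 + 95.46 + 92.66 + 95.67 + 95.34 + 92.78 + 96.52 + 93.54 + 92.64 + 93.32 + 94.61 + 93.91) / 18 = 94.1650
Moving ranges: 2.08, 1.46, 0.74, 1.82, 0.46, 1.77, 0.80, 2.80, 3.01, 0.33, 2.56, 3.74, 2.98, 0.90, 0.68, 1.29, 0.70; M̄R̄ = 28.1200 / 17 = 1.6541
LCL = X̄ − 3·M̄R̄/d₂ = 94.1650 − 3 × 1.6541 / 1.128 = 89.7658

89.77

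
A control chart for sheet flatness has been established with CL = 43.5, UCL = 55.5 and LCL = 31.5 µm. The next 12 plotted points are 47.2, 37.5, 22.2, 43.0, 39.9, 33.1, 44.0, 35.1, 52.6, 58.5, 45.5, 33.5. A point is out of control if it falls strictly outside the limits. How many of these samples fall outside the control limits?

2

Compare each point to [31.5, 55.5]: sample 3 = 22.2 < LCL; sample 10 = 58.5 > UCL.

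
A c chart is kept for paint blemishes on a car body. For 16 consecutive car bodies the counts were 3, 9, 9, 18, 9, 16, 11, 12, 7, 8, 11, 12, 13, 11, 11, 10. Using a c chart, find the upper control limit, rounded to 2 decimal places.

c̄ = (3 + 9 + 9 + 18 + 9 + 16 + 11 + 12 + 7 + 8 + 11 + 12 + 13 + 11 + 11 + 10) / 16 = 170 / 16 = 10.6250
UCL = c̄ + 3√c̄ = 10.6250 + 3 × √10.6250 = 10.6250 + 3 × 3.2596 = 20.4038

20.40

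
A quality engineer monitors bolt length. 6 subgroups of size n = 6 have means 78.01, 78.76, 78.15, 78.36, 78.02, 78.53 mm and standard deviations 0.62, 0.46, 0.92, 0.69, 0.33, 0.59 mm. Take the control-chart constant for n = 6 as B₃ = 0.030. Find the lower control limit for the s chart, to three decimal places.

0.018

s̄ = (0.62 + 0.46 + 0.92 + 0.69 + 0.33 + 0.59) / 6 = 0.6017
LCL_s = B₃·s̄ = 0.030 × 0.6017 = 0.0181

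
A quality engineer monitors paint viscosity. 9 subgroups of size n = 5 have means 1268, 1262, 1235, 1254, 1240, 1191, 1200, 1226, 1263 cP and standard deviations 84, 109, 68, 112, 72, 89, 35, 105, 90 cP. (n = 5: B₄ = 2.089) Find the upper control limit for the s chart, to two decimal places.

177.33

s̄ = (84 + 109 + 68 + 112 + 72 + 89 + 35 + 105 + 90) / 9 = 84.8889
UCL_s = B₄·s̄ = 2.089 × 84.8889 = 177.3329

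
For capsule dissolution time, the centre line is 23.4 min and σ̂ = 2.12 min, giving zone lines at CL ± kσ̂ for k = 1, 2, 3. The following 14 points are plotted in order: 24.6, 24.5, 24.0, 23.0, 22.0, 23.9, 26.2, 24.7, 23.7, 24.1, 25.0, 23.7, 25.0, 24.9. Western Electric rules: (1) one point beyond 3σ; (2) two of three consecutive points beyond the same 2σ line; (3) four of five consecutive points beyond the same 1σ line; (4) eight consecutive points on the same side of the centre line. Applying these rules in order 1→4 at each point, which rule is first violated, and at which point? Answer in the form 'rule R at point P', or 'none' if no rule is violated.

Zone of each point (C = within 1σ̂, B = 1σ̂–2σ̂, A = 2σ̂–3σ̂, * = beyond 3σ̂; sign = side of CL): 1:+C, 2:+C, 3:+C, 4:-C, 5:-C, 6:+C, 7:+B, 8:+C, 9:+C, 10:+C, 11:+C, 12:+C, 13:+C, 14:+C
Rule 4 (eight consecutive points on the same side of the centre line) is satisfied at point 13.

rule 4 at point 13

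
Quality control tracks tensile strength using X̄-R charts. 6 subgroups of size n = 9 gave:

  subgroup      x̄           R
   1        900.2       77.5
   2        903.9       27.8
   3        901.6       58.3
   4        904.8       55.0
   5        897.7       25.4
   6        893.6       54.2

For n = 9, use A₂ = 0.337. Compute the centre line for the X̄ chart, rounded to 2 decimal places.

900.30

X̄̄ = (900.2 + 903.9 + 901.6 + 904.8 + 897.7 + 893.6) / 6 = 5401.8000 / 6 = 900.3000
CL = X̄̄ = 900.3000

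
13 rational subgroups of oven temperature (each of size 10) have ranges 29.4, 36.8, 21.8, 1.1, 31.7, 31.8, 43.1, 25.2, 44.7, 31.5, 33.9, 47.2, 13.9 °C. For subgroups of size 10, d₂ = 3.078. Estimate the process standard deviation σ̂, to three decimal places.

R̄ = (29.4 + 36.8 + 21.8 + 1.1 + 31.7 + 31.8 + 43.1 + 25.2 + 44.7 + 31.5 + 33.9 + 47.2 + 13.9) / 13 = 30.1615
σ̂ = R̄ / d₂ = 30.1615 / 3.078 = 9.7991

9.799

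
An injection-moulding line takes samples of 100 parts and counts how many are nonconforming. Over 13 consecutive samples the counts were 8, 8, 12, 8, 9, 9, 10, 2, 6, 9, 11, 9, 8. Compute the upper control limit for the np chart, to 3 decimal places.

p̄ = Σdᵢ / (k·n) = 109 / (13 × 100) = 0.08385
UCL = np̄ + 3·√(np̄(1−p̄)) = 8.3846 + 3 × √(8.3846×0.91615) = 8.3846 + 3 × 2.7716 = 16.6993

16.699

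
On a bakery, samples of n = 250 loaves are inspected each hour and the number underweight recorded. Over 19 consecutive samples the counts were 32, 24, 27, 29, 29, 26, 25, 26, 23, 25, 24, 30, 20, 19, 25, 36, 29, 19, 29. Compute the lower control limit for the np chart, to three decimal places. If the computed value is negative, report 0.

11.639

p̄ = Σdᵢ / (k·n) = 497 / (19 × 250) = 0.10463
LCL = np̄ − 3·√(np̄(1−p̄)) = 26.1579 − 3 × 4.8395 = 11.6393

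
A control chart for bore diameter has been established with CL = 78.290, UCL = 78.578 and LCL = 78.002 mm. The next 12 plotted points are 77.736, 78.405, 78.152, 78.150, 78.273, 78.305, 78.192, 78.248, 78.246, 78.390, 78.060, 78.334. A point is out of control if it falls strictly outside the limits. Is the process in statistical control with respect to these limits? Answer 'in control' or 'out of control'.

Compare each point to [78.002, 78.578]: sample 1 = 77.736 < LCL.

out of control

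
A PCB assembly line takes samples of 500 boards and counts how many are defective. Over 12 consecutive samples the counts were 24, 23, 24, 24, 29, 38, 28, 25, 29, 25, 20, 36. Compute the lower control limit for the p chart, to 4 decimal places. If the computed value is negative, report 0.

p̄ = Σdᵢ / (k·n) = 325 / (12 × 500) = 0.05417
LCL = p̄ − 3·√(p̄(1−p̄)/n) = 0.05417 − 3 × 0.01012 = 0.02380

0.0238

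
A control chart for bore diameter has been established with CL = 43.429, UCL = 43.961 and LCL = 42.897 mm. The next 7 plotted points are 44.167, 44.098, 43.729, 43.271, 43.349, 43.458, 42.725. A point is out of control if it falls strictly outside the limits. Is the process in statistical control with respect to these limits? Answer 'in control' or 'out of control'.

Compare each point to [42.897, 43.961]: sample 1 = 44.167 > UCL; sample 2 = 44.098 > UCL; sample 7 = 42.725 < LCL.

out of control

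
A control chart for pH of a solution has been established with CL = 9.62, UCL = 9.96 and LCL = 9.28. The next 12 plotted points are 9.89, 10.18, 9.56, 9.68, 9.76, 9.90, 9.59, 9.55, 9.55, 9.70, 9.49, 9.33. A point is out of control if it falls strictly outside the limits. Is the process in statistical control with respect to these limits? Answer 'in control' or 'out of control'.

Compare each point to [9.28, 9.96]: sample 2 = 10.18 > UCL.

out of control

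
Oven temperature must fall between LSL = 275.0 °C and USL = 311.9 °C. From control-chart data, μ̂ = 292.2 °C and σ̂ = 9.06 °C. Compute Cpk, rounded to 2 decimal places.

Cpu = (USL − μ̂) / (3σ̂) = (311.9 − 292.2) / (3 × 9.06) = 0.7248; Cpl = (μ̂ − LSL) / (3σ̂) = (292.2 − 275.0) / (3 × 9.06) = 0.6328; Cpk = min(Cpu, Cpl) = 0.6328

0.63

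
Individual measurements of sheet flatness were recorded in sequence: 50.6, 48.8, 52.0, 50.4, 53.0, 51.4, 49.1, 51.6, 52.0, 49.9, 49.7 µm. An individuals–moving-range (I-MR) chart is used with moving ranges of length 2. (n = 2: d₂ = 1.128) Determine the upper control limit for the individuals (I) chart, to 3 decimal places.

X̄ = (50.6 + 48.8 + 52.0 + 50.4 + 53.0 + 51.4 + 49.1 + 51.6 + 52.0 + 49.9 + 49.7) / 11 = 50.7727
Moving ranges: 1.8, 3.2, 1.6, 2.6, 1.6, 2.3, 2.5, 0.4, 2.1, 0.2; M̄R̄ = 18.3000 / 10 = 1.8300
UCL = X̄ + 3·M̄R̄/d₂ = 50.7727 + 3 × 1.8300 / 1.128 = 55.6397

55.640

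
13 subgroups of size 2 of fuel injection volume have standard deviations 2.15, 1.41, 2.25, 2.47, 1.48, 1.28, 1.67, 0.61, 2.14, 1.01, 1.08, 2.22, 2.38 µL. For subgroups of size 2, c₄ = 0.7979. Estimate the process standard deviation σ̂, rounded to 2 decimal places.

s̄ = (2.15 + 1.41 + 2.25 + 2.47 + 1.48 + 1.28 + 1.67 + 0.61 + 2.14 + 1.01 + 1.08 + 2.22 + 2.38) / 13 = 1.7038
σ̂ = s̄ / c₄ = 1.7038 / 0.7979 = 2.1354

2.14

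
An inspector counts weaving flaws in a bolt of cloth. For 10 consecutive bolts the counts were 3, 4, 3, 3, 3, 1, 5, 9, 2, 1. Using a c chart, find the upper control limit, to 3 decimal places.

8.932

c̄ = (3 + 4 + 3 + 3 + 3 + 1 + 5 + 9 + 2 + 1) / 10 = 34 / 10 = 3.4000
UCL = c̄ + 3√c̄ = 3.4000 + 3 × √3.4000 = 3.4000 + 3 × 1.8439 = 8.9317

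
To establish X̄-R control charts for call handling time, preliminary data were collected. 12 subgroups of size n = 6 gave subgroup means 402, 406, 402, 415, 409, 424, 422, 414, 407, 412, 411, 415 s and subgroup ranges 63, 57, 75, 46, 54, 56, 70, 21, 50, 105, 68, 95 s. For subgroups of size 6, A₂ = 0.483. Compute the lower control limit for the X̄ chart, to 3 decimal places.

X̄̄ = (402 + 406 + 402 + 415 + 409 + 424 + 422 + 414 + 407 + 412 + 411 + 415) / 12 = 4939.0000 / 12 = 411.5833
R̄ = (63 + 57 + 75 + 46 + 54 + 56 + 70 + 21 + 50 + 105 + 68 + 95) / 12 = 760.0000 / 12 = 63.3333
LCL = X̄̄ − A₂·R̄ = 411.5833 − 0.483 × 63.3333 = 380.9933

380.993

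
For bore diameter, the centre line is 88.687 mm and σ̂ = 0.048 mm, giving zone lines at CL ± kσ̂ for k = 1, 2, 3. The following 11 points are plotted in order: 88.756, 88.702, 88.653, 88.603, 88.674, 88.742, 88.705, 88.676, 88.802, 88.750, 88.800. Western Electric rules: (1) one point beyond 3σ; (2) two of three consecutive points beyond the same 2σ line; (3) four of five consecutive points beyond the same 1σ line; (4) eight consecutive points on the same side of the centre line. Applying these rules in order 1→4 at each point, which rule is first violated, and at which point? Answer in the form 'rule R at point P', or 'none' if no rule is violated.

Zone of each point (C = within 1σ̂, B = 1σ̂–2σ̂, A = 2σ̂–3σ̂, * = beyond 3σ̂; sign = side of CL): 1:+B, 2:+C, 3:-C, 4:-B, 5:-C, 6:+B, 7:+C, 8:-C, 9:+A, 10:+B, 11:+A
Rule 2 (two of three consecutive points beyond the same 2σ limit) is satisfied at point 11.

rule 2 at point 11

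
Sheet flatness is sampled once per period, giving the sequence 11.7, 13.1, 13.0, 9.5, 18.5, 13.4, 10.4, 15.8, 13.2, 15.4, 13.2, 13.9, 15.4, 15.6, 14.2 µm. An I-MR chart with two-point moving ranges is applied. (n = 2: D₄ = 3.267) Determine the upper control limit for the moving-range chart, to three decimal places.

Moving ranges: 1.4, 0.1, 3.5, 9.0, 5.1, 3.0, 5.4, 2.6, 2.2, 2.2, 0.7, 1.5, 0.2, 1.4; M̄R̄ = 38.3000 / 14 = 2.7357
UCL_MR = D₄·M̄R̄ = 3.267 × 2.7357 = 8.9376

8.938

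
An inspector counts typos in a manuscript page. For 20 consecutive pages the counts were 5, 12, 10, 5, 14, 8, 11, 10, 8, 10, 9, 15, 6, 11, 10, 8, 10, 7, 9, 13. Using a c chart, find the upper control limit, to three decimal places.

18.821

c̄ = (5 + 12 + 10 + 5 + 14 + 8 + 11 + 10 + 8 + 10 + 9 + 15 + 6 + 11 + 10 + 8 + 10 + 7 + 9 + 13) / 20 = 191 / 20 = 9.5500
UCL = c̄ + 3√c̄ = 9.5500 + 3 × √9.5500 = 9.5500 + 3 × 3.0903 = 18.8209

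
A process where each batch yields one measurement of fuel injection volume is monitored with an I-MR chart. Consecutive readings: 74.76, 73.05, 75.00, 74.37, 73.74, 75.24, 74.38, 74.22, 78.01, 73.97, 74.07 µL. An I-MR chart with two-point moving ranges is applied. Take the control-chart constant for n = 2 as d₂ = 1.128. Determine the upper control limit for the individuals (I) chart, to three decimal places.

78.707

X̄ = (74.76 + 73.05 + 75.00 + 74.37 + 73.74 + 75.24 + 74.38 + 74.22 + 78.01 + 73.97 + 74.07) / 11 = 74.6191
Moving ranges: 1.71, 1.95, 0.63, 0.63, 1.50, 0.86, 0.16, 3.79, 4.04, 0.10; M̄R̄ = 15.3700 / 10 = 1.5370
UCL = X̄ + 3·M̄R̄/d₂ = 74.6191 + 3 × 1.5370 / 1.128 = 78.7069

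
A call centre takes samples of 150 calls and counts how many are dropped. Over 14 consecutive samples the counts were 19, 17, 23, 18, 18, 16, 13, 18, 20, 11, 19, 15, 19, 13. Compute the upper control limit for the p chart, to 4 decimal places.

0.1916

p̄ = Σdᵢ / (k·n) = 239 / (14 × 150) = 0.11381
UCL = p̄ + 3·√(p̄(1−p̄)/n) = 0.11381 + 3 × √(0.11381×0.88619/150) = 0.11381 + 3 × 0.02593 = 0.19160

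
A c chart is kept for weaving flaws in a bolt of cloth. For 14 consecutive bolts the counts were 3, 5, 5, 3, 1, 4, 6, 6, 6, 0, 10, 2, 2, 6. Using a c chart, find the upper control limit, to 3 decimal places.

10.373

c̄ = (3 + 5 + 5 + 3 + 1 + 4 + 6 + 6 + 6 + 0 + 10 + 2 + 2 + 6) / 14 = 59 / 14 = 4.2143
UCL = c̄ + 3√c̄ = 4.2143 + 3 × √4.2143 = 4.2143 + 3 × 2.0529 = 10.3729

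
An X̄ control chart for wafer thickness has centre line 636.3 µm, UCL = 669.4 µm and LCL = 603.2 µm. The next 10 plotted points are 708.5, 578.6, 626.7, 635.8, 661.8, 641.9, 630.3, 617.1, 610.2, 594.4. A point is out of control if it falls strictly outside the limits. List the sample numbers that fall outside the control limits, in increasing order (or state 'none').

1, 2, 10

Compare each point to [603.2, 669.4]: sample 1 = 708.5 > UCL; sample 2 = 578.6 < LCL; sample 10 = 594.4 < LCL.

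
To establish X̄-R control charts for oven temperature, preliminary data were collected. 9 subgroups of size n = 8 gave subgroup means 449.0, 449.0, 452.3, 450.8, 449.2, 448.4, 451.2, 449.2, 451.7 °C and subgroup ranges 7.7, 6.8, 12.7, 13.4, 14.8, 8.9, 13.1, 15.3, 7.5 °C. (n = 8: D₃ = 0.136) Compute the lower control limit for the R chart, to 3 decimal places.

R̄ = (7.7 + 6.8 + 12.7 + 13.4 + 14.8 + 8.9 + 13.1 + 15.3 + 7.5) / 9 = 100.2000 / 9 = 11.1333
LCL_R = D₃·R̄ = 0.136 × 11.1333 = 1.5141

1.514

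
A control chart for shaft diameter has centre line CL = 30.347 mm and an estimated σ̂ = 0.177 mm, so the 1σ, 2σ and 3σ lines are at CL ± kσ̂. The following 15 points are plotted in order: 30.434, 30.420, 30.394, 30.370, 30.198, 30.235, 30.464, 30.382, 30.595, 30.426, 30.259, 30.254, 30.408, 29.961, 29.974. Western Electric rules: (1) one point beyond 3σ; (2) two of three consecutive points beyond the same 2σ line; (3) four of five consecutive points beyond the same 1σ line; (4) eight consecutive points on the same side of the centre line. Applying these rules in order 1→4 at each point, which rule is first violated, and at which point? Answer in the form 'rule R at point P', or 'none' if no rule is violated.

Zone of each point (C = within 1σ̂, B = 1σ̂–2σ̂, A = 2σ̂–3σ̂, * = beyond 3σ̂; sign = side of CL): 1:+C, 2:+C, 3:+C, 4:+C, 5:-C, 6:-C, 7:+C, 8:+C, 9:+B, 10:+C, 11:-C, 12:-C, 13:+C, 14:-A, 15:-A
Rule 2 (two of three consecutive points beyond the same 2σ limit) is satisfied at point 15.

rule 2 at point 15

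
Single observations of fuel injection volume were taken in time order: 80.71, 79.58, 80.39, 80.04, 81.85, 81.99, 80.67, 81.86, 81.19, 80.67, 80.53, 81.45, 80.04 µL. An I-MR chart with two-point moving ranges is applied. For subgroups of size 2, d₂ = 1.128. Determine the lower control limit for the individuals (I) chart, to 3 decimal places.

X̄ = (80.71 + 79.58 + 80.39 + 80.04 + 81.85 + 81.99 + 80.67 + 81.86 + 81.19 + 80.67 + 80.53 + 81.45 + 80.04) / 13 = 80.8438
Moving ranges: 1.13, 0.81, 0.35, 1.81, 0.14, 1.32, 1.19, 0.67, 0.52, 0.14, 0.92, 1.41; M̄R̄ = 10.4100 / 12 = 0.8675
LCL = X̄ − 3·M̄R̄/d₂ = 80.8438 − 3 × 0.8675 / 1.128 = 78.5367

78.537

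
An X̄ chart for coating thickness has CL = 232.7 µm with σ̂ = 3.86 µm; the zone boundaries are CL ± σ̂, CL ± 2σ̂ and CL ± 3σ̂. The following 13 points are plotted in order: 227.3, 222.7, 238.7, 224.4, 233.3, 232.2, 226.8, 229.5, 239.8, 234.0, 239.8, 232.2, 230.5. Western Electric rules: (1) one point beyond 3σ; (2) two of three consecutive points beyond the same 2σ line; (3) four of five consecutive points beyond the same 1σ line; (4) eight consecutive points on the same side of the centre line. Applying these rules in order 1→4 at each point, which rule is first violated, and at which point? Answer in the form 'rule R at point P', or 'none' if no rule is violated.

Zone of each point (C = within 1σ̂, B = 1σ̂–2σ̂, A = 2σ̂–3σ̂, * = beyond 3σ̂; sign = side of CL): 1:-B, 2:-A, 3:+B, 4:-A, 5:+C, 6:-C, 7:-B, 8:-C, 9:+B, 10:+C, 11:+B, 12:-C, 13:-C
Rule 2 (two of three consecutive points beyond the same 2σ limit) is satisfied at point 4.

rule 2 at point 4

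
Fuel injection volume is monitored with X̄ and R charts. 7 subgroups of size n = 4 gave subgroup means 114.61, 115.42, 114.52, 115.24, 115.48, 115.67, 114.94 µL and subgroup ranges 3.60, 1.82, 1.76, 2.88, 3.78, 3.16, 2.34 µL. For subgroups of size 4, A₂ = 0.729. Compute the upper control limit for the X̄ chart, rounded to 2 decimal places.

117.14

X̄̄ = (114.61 + 115.42 + 114.52 + 115.24 + 115.48 + 115.67 + 114.94) / 7 = 805.8800 / 7 = 115.1257
R̄ = (3.60 + 1.82 + 1.76 + 2.88 + 3.78 + 3.16 + 2.34) / 7 = 19.3400 / 7 = 2.7629
UCL = X̄̄ + A₂·R̄ = 115.1257 + 0.729 × 2.7629 = 117.1398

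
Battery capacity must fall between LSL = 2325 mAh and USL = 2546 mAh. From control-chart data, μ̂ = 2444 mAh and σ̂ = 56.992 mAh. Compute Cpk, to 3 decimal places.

0.597

Cpu = (USL − μ̂) / (3σ̂) = (2546 − 2444) / (3 × 56.992) = 0.5966; Cpl = (μ̂ − LSL) / (3σ̂) = (2444 − 2325) / (3 × 56.992) = 0.6960; Cpk = min(Cpu, Cpl) = 0.5966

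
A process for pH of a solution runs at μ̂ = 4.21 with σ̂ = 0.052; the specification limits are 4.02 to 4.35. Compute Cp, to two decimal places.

Cp = (USL − LSL) / (6σ̂) = (4.35 − 4.02) / (6 × 0.052) = 0.3300 / 0.3120 = 1.0577

1.06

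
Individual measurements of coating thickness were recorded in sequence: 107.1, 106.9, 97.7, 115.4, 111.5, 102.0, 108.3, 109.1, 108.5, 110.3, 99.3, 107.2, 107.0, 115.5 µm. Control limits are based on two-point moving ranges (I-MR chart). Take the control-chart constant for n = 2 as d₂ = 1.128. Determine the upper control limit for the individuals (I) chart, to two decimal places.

X̄ = (107.1 + 106.9 + 97.7 + 115.4 + 111.5 + 102.0 + 108.3 + 109.1 + 108.5 + 110.3 + 99.3 + 107.2 + 107.0 + 115.5) / 14 = 107.5571
Moving ranges: 0.2, 9.2, 17.7, 3.9, 9.5, 6.3, 0.8, 0.6, 1.8, 11.0, 7.9, 0.2, 8.5; M̄R̄ = 77.6000 / 13 = 5.9692
UCL = X̄ + 3·M̄R̄/d₂ = 107.5571 + 3 × 5.9692 / 1.128 = 123.4328

123.43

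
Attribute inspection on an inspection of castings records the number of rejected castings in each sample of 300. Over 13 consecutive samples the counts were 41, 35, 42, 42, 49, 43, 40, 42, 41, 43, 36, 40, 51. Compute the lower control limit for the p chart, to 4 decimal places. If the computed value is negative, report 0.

0.0797

p̄ = Σdᵢ / (k·n) = 545 / (13 × 300) = 0.13974
LCL = p̄ − 3·√(p̄(1−p̄)/n) = 0.13974 − 3 × 0.02002 = 0.07969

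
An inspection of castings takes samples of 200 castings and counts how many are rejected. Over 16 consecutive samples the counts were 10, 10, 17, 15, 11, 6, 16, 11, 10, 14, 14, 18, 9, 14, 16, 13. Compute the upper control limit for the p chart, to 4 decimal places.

0.1156

p̄ = Σdᵢ / (k·n) = 204 / (16 × 200) = 0.06375
UCL = p̄ + 3·√(p̄(1−p̄)/n) = 0.06375 + 3 × √(0.06375×0.93625/200) = 0.06375 + 3 × 0.01728 = 0.11558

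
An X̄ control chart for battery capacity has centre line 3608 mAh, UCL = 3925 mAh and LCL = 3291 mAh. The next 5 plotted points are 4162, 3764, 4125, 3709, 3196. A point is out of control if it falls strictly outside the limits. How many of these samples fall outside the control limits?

Compare each point to [3291, 3925]: sample 1 = 4162 > UCL; sample 3 = 4125 > UCL; sample 5 = 3196 < LCL.

3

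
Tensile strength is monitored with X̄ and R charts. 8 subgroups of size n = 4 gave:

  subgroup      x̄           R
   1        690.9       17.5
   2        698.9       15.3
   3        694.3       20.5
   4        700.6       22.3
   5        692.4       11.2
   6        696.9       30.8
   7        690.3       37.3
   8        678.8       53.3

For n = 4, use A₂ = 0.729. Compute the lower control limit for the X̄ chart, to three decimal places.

X̄̄ = (690.9 + 698.9 + 694.3 + 700.6 + 692.4 + 696.9 + 690.3 + 678.8) / 8 = 5543.1000 / 8 = 692.8875
R̄ = (17.5 + 15.3 + 20.5 + 22.3 + 11.2 + 30.8 + 37.3 + 53.3) / 8 = 208.2000 / 8 = 26.0250
LCL = X̄̄ − A₂·R̄ = 692.8875 − 0.729 × 26.0250 = 673.9153

673.915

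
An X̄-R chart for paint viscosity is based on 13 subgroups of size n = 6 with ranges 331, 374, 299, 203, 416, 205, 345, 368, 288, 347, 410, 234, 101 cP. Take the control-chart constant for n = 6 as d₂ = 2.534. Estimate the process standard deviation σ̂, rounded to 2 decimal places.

119.03

R̄ = (331 + 374 + 299 + 203 + 416 + 205 + 345 + 368 + 288 + 347 + 410 + 234 + 101) / 13 = 301.6154
σ̂ = R̄ / d₂ = 301.6154 / 2.534 = 119.0274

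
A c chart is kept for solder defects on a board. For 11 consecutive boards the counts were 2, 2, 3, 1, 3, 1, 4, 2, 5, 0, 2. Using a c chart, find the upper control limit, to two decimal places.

c̄ = (2 + 2 + 3 + 1 + 3 + 1 + 4 + 2 + 5 + 0 + 2) / 11 = 25 / 11 = 2.2727
UCL = c̄ + 3√c̄ = 2.2727 + 3 × √2.2727 = 2.2727 + 3 × 1.5076 = 6.7954

6.80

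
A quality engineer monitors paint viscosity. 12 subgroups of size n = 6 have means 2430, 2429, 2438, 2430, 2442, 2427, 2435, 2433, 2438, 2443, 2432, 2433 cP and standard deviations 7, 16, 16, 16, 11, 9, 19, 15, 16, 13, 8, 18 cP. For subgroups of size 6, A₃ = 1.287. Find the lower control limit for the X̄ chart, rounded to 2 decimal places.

2416.58

X̄̄ = (2430 + 2429 + 2438 + 2430 + 2442 + 2427 + 2435 + 2433 + 2438 + 2443 + 2432 + 2433) / 12 = 2434.1667
s̄ = (7 + 16 + 16 + 16 + 11 + 9 + 19 + 15 + 16 + 13 + 8 + 18) / 12 = 13.6667
LCL = X̄̄ − A₃·s̄ = 2434.1667 − 1.287 × 13.6667 = 2416.5777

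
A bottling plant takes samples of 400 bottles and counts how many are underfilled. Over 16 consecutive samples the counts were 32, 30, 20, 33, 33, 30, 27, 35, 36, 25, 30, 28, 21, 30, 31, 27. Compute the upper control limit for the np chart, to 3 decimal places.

p̄ = Σdᵢ / (k·n) = 468 / (16 × 400) = 0.07312
UCL = np̄ + 3·√(np̄(1−p̄)) = 29.2500 + 3 × √(29.2500×0.92688) = 29.2500 + 3 × 5.2068 = 44.8705

44.870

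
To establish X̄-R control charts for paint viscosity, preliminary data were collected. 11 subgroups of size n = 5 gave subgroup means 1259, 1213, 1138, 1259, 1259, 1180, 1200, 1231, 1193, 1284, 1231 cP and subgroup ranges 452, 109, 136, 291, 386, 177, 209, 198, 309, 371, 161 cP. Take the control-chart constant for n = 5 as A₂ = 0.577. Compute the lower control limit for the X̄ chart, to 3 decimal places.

X̄̄ = (1259 + 1213 + 1138 + 1259 + 1259 + 1180 + 1200 + 1231 + 1193 + 1284 + 1231) / 11 = 13447.0000 / 11 = 1222.4545
R̄ = (452 + 109 + 136 + 291 + 386 + 177 + 209 + 198 + 309 + 371 + 161) / 11 = 2799.0000 / 11 = 254.4545
LCL = X̄̄ − A₂·R̄ = 1222.4545 − 0.577 × 254.4545 = 1075.6343

1075.634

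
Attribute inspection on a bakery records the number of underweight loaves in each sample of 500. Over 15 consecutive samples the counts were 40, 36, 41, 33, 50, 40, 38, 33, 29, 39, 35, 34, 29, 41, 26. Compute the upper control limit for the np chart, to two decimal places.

p̄ = Σdᵢ / (k·n) = 544 / (15 × 500) = 0.07253
UCL = np̄ + 3·√(np̄(1−p̄)) = 36.2667 + 3 × √(36.2667×0.92747) = 36.2667 + 3 × 5.7997 = 53.6657

53.67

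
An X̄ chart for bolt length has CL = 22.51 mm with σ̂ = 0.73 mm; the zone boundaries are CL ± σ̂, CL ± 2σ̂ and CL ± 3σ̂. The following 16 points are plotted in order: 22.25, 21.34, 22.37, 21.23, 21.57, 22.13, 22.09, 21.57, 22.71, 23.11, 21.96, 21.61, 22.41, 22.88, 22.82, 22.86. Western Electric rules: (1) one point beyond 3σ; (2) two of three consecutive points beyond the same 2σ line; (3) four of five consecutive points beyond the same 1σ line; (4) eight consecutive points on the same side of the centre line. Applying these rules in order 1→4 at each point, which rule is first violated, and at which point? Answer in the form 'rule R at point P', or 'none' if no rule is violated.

rule 4 at point 8

Zone of each point (C = within 1σ̂, B = 1σ̂–2σ̂, A = 2σ̂–3σ̂, * = beyond 3σ̂; sign = side of CL): 1:-C, 2:-B, 3:-C, 4:-B, 5:-B, 6:-C, 7:-C, 8:-B, 9:+C, 10:+C, 11:-C, 12:-B, 13:-C, 14:+C, 15:+C, 16:+C
Rule 4 (eight consecutive points on the same side of the centre line) is satisfied at point 8.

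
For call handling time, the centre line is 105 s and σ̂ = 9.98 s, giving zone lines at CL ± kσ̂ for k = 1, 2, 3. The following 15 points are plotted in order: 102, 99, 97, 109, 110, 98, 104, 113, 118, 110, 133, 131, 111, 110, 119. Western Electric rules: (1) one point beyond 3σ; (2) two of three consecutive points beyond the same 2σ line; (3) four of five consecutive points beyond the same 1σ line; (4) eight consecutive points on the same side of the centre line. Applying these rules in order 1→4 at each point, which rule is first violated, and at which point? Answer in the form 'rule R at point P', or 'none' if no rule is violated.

rule 2 at point 12

Zone of each point (C = within 1σ̂, B = 1σ̂–2σ̂, A = 2σ̂–3σ̂, * = beyond 3σ̂; sign = side of CL): 1:-C, 2:-C, 3:-C, 4:+C, 5:+C, 6:-C, 7:-C, 8:+C, 9:+B, 10:+C, 11:+A, 12:+A, 13:+C, 14:+C, 15:+B
Rule 2 (two of three consecutive points beyond the same 2σ limit) is satisfied at point 12.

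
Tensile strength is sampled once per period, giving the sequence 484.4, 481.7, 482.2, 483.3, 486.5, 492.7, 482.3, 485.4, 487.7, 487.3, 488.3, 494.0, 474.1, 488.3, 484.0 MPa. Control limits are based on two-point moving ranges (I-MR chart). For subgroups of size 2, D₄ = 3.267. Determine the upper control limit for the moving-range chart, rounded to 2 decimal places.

17.50

Moving ranges: 2.7, 0.5, 1.1, 3.2, 6.2, 10.4, 3.1, 2.3, 0.4, 1.0, 5.7, 19.9, 14.2, 4.3; M̄R̄ = 75.0000 / 14 = 5.3571
UCL_MR = D₄·M̄R̄ = 3.267 × 5.3571 = 17.5018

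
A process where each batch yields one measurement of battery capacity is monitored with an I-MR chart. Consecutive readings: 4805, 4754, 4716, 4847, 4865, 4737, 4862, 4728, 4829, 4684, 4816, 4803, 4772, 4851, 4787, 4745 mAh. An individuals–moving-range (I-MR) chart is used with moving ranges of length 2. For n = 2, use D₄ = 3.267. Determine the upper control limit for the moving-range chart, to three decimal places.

268.330

Moving ranges: 51, 38, 131, 18, 128, 125, 134, 101, 145, 132, 13, 31, 79, 64, 42; M̄R̄ = 1232.0000 / 15 = 82.1333
UCL_MR = D₄·M̄R̄ = 3.267 × 82.1333 = 268.3296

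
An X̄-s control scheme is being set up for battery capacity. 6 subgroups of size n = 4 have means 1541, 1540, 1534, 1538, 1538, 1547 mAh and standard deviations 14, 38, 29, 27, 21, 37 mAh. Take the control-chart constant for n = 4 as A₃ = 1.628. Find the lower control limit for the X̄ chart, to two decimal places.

1494.63

X̄̄ = (1541 + 1540 + 1534 + 1538 + 1538 + 1547) / 6 = 1539.6667
s̄ = (14 + 38 + 29 + 27 + 21 + 37) / 6 = 27.6667
LCL = X̄̄ − A₃·s̄ = 1539.6667 − 1.628 × 27.6667 = 1494.6253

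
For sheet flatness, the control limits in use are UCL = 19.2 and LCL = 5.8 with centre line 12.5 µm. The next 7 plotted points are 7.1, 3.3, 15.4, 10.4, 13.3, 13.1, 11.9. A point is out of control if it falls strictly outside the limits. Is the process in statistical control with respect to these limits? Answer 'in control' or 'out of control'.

Compare each point to [5.8, 19.2]: sample 2 = 3.3 < LCL.

out of control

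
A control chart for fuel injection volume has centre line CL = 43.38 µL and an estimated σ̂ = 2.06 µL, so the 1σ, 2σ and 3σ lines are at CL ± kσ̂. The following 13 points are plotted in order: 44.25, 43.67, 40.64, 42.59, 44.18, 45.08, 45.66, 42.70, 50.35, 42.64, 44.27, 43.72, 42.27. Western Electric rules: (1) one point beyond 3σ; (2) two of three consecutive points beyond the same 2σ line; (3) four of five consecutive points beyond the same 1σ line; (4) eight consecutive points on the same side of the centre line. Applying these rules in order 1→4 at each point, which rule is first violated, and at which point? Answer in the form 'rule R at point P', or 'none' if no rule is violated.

rule 1 at point 9

Zone of each point (C = within 1σ̂, B = 1σ̂–2σ̂, A = 2σ̂–3σ̂, * = beyond 3σ̂; sign = side of CL): 1:+C, 2:+C, 3:-B, 4:-C, 5:+C, 6:+C, 7:+B, 8:-C, 9:+*, 10:-C, 11:+C, 12:+C, 13:-C
Rule 1 (one point beyond the 3σ limits) is satisfied at point 9.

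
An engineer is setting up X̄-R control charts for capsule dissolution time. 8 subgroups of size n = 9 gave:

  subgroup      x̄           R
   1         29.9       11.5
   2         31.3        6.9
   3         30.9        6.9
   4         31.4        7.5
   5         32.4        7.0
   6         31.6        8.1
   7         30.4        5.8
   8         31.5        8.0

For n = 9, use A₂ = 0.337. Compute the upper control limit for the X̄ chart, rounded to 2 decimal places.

33.77

X̄̄ = (29.9 + 31.3 + 30.9 + 31.4 + 32.4 + 31.6 + 30.4 + 31.5) / 8 = 249.4000 / 8 = 31.1750
R̄ = (11.5 + 6.9 + 6.9 + 7.5 + 7.0 + 8.1 + 5.8 + 8.0) / 8 = 61.7000 / 8 = 7.7125
UCL = X̄̄ + A₂·R̄ = 31.1750 + 0.337 × 7.7125 = 33.7741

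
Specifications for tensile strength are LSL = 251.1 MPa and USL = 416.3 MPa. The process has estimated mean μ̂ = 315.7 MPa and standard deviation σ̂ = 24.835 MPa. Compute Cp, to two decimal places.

Cp = (USL − LSL) / (6σ̂) = (416.3 − 251.1) / (6 × 24.835) = 165.2000 / 149.0100 = 1.1087

1.11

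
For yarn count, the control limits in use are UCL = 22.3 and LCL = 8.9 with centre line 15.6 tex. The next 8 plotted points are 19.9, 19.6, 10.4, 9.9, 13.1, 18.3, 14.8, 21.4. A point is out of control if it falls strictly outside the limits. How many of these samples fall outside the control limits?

0

All 8 points lie within [8.9, 22.3].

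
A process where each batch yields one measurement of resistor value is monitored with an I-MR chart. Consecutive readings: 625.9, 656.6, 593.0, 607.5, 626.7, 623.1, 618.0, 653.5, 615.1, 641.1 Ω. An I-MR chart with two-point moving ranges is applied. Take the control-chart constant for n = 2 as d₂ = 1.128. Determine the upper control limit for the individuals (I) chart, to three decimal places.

X̄ = (625.9 + 656.6 + 593.0 + 607.5 + 626.7 + 623.1 + 618.0 + 653.5 + 615.1 + 641.1) / 10 = 626.0500
Moving ranges: 30.7, 63.6, 14.5, 19.2, 3.6, 5.1, 35.5, 38.4, 26.0; M̄R̄ = 236.6000 / 9 = 26.2889
UCL = X̄ + 3·M̄R̄/d₂ = 626.0500 + 3 × 26.2889 / 1.128 = 695.9673

695.967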